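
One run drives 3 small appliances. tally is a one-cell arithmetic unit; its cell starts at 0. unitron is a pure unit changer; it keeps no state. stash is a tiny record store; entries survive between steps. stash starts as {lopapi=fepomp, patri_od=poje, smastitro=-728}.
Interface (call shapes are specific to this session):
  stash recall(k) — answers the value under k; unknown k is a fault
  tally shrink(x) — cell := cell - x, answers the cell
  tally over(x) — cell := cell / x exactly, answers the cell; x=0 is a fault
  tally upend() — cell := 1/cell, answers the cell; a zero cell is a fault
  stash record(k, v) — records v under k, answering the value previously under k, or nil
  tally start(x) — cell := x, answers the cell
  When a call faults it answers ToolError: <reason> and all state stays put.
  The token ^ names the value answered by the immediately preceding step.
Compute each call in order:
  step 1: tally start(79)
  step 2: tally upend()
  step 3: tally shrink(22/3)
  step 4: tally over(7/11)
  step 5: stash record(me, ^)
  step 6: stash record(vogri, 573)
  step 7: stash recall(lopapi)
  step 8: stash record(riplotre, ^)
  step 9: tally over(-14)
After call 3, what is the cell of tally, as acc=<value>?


Answer: acc=-1735/237

Derivation:
> tally start x: 79
= 79
> tally upend
= 1/79
> tally shrink x: 22/3
= -1735/237
> tally over x: 7/11
= -19085/1659
> stash record k: me v: ^
= nil
> stash record k: vogri v: 573
= nil
> stash recall k: lopapi
= fepomp
> stash record k: riplotre v: ^
= nil
> tally over x: -14
= 19085/23226


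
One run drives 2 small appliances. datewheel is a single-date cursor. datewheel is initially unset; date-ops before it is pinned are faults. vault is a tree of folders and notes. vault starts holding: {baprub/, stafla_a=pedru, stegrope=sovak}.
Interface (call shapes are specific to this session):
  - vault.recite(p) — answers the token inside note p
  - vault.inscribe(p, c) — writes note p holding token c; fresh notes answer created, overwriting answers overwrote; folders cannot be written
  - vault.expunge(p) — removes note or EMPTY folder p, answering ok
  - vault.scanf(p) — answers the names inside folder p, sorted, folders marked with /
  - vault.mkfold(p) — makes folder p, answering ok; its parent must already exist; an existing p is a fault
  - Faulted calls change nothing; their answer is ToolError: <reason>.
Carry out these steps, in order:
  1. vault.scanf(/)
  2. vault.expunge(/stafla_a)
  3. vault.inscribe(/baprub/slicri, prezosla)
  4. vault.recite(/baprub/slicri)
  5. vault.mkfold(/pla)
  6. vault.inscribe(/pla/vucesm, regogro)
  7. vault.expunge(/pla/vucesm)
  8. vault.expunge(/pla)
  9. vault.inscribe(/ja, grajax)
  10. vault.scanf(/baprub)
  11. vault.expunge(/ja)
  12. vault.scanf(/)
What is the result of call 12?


·→ scanf(p='/')
·← [baprub/, stafla_a, stegrope]
·→ expunge(p='/stafla_a')
·← ok
·→ inscribe(p='/baprub/slicri', c='prezosla')
·← created
·→ recite(p='/baprub/slicri')
·← prezosla
·→ mkfold(p='/pla')
·← ok
·→ inscribe(p='/pla/vucesm', c='regogro')
·← created
·→ expunge(p='/pla/vucesm')
·← ok
·→ expunge(p='/pla')
·← ok
·→ inscribe(p='/ja', c='grajax')
·← created
·→ scanf(p='/baprub')
·← [slicri]
·→ expunge(p='/ja')
·← ok
·→ scanf(p='/')
·← [baprub/, stegrope]

Answer: [baprub/, stegrope]


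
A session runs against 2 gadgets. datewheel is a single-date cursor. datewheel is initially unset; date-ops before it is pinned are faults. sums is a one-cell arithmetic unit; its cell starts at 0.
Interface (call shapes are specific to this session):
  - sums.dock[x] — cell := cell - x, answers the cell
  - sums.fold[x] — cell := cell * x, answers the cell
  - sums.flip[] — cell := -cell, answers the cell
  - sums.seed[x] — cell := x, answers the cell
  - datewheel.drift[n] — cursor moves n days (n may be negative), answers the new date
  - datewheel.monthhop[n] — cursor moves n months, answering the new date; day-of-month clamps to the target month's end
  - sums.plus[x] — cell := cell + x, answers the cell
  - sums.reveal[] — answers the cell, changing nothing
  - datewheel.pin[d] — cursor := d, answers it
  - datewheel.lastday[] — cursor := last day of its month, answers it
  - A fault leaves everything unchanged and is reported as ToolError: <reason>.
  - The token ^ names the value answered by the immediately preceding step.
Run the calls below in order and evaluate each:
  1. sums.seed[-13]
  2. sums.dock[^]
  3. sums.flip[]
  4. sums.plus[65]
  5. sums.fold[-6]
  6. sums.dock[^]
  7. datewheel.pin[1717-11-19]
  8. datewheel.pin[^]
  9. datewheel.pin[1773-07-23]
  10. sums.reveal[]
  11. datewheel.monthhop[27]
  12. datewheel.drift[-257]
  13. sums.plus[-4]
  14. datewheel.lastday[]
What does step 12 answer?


→ seed(x=-13)
← -13
→ dock(x=^)
← 0
→ flip()
← 0
→ plus(x=65)
← 65
→ fold(x=-6)
← -390
→ dock(x=^)
← 0
→ pin(d=1717-11-19)
← 1717-11-19
→ pin(d=^)
← 1717-11-19
→ pin(d=1773-07-23)
← 1773-07-23
→ reveal()
← 0
→ monthhop(n=27)
← 1775-10-23
→ drift(n=-257)
← 1775-02-08
→ plus(x=-4)
← -4
→ lastday()
← 1775-02-28

Answer: 1775-02-08


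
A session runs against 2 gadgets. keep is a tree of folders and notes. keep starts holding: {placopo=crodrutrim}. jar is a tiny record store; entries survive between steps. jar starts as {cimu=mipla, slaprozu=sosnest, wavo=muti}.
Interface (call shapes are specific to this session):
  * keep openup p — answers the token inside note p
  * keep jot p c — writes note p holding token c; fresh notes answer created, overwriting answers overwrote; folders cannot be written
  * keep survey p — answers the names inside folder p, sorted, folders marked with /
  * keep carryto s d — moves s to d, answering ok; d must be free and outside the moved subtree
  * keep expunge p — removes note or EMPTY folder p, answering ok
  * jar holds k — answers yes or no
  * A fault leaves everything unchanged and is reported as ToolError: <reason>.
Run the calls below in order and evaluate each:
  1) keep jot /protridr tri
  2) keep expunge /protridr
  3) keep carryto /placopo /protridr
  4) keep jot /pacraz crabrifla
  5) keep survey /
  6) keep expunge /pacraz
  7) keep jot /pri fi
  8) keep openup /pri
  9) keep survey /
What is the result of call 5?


Answer: [pacraz, protridr]

Derivation:
~$ keep jot /protridr tri
[out] created
~$ keep expunge /protridr
[out] ok
~$ keep carryto /placopo /protridr
[out] ok
~$ keep jot /pacraz crabrifla
[out] created
~$ keep survey /
[out] [pacraz, protridr]
~$ keep expunge /pacraz
[out] ok
~$ keep jot /pri fi
[out] created
~$ keep openup /pri
[out] fi
~$ keep survey /
[out] [pri, protridr]


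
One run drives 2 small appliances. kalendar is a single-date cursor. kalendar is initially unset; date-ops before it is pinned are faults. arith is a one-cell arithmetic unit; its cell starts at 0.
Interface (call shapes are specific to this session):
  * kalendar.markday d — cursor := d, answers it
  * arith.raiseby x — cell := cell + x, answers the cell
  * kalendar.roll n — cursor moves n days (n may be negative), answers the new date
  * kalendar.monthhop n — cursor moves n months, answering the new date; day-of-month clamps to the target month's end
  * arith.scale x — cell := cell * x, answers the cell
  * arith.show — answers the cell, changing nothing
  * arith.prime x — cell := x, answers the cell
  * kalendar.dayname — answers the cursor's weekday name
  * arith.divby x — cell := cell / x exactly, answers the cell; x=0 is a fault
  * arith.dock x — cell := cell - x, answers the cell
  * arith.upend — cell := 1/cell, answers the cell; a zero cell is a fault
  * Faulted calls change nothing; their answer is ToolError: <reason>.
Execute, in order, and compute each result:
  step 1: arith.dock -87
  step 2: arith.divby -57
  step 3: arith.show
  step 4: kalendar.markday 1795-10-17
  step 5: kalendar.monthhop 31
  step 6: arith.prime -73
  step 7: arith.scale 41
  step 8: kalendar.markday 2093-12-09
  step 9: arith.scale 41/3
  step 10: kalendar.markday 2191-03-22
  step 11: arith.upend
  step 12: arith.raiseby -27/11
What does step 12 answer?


Answer: -3313284/1349843

Derivation:
// arith.dock(-87) -> 87
// arith.divby(-57) -> -29/19
// arith.show() -> -29/19
// kalendar.markday(1795-10-17) -> 1795-10-17
// kalendar.monthhop(31) -> 1798-05-17
// arith.prime(-73) -> -73
// arith.scale(41) -> -2993
// kalendar.markday(2093-12-09) -> 2093-12-09
// arith.scale(41/3) -> -122713/3
// kalendar.markday(2191-03-22) -> 2191-03-22
// arith.upend() -> -3/122713
// arith.raiseby(-27/11) -> -3313284/1349843


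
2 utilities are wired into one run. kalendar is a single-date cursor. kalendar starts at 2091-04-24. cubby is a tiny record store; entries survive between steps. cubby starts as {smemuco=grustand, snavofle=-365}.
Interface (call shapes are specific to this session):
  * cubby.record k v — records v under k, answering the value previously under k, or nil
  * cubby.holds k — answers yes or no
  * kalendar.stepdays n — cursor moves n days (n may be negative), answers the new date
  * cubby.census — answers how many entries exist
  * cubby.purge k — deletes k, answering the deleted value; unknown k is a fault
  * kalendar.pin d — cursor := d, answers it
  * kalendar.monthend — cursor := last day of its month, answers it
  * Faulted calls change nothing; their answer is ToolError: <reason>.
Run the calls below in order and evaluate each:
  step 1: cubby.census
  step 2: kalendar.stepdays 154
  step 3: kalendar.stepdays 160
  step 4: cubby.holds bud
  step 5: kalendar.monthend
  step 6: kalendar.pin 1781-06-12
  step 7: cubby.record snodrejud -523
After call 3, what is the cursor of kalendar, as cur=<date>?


>> census()
<< 2
>> stepdays(n: 154)
<< 2091-09-25
>> stepdays(n: 160)
<< 2092-03-03
>> holds(k: bud)
<< no
>> monthend()
<< 2092-03-31
>> pin(d: 1781-06-12)
<< 1781-06-12
>> record(k: snodrejud, v: -523)
<< nil

Answer: cur=2092-03-03


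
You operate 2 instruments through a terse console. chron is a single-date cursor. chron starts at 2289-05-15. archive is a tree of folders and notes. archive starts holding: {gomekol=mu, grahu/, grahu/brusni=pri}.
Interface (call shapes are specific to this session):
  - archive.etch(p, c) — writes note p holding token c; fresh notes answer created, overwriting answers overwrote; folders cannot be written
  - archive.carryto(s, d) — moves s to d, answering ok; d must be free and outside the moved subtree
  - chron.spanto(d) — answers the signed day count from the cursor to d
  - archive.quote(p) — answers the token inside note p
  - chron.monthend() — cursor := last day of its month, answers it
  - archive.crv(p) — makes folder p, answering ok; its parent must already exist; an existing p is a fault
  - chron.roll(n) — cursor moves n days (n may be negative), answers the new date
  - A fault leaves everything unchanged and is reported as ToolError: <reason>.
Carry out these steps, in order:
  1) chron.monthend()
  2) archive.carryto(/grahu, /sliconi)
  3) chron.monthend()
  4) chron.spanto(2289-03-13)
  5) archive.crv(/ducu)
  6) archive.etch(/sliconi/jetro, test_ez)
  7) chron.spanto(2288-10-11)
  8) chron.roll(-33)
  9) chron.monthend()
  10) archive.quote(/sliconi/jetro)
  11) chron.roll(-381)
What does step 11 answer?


Answer: 2288-04-14

Derivation:
>>> monthend
  2289-05-31
>>> carryto /grahu /sliconi
  ok
>>> monthend
  2289-05-31
>>> spanto 2289-03-13
  -79
>>> crv /ducu
  ok
>>> etch /sliconi/jetro test_ez
  created
>>> spanto 2288-10-11
  -232
>>> roll -33
  2289-04-28
>>> monthend
  2289-04-30
>>> quote /sliconi/jetro
  test_ez
>>> roll -381
  2288-04-14


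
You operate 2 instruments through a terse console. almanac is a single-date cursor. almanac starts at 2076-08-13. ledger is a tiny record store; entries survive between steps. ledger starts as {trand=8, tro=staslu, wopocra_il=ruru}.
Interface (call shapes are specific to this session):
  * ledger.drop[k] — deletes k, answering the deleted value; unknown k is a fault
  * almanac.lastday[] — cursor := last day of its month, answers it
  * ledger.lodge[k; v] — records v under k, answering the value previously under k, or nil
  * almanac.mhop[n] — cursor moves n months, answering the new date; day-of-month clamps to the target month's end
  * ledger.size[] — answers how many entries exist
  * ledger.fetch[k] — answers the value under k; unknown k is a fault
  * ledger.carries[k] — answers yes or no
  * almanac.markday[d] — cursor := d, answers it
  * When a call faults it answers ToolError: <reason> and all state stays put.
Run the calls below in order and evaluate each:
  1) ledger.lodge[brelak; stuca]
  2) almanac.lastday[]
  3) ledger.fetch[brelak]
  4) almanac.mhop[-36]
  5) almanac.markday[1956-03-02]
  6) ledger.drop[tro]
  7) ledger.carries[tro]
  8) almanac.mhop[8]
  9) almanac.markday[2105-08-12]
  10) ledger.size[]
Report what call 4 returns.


I try lodge passing k: brelak, v: stuca, → nil.
I run lastday, — result: 2076-08-31.
Then fetch passing k: brelak, — result: stuca.
Calling mhop passing n: -36, and see 2073-08-31.
I call markday passing d: 1956-03-02, and observe 1956-03-02.
Now I run drop passing k: tro, → staslu.
I try carries passing k: tro, and see no.
I call mhop passing n: 8, → 1956-11-02.
I run markday passing d: 2105-08-12, and observe 2105-08-12.
Then size, yielding 3.

Answer: 2073-08-31


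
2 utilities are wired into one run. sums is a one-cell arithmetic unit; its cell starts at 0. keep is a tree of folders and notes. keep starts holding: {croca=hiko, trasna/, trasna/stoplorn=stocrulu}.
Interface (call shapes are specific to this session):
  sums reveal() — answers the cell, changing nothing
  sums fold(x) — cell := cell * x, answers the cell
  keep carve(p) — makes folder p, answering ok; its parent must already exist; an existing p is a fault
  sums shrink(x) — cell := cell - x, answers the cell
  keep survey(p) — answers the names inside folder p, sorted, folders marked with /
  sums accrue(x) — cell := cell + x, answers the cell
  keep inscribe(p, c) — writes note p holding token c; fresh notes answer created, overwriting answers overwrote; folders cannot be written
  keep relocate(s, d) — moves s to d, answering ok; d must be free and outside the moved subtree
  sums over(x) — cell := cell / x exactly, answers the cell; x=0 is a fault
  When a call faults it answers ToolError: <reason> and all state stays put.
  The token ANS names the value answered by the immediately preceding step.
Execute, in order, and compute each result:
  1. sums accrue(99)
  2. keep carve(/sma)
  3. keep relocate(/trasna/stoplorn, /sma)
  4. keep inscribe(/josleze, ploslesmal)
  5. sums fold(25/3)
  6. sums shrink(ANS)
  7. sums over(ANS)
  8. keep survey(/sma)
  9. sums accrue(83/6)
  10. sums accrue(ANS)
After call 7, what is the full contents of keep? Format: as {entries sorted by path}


$ sums accrue x='99'
:: 99
$ keep carve p='/sma'
:: ok
$ keep relocate s='/trasna/stoplorn' d='/sma'
:: ToolError: exists
$ keep inscribe p='/josleze' c='ploslesmal'
:: created
$ sums fold x='25/3'
:: 825
$ sums shrink x='ANS'
:: 0
$ sums over x='ANS'
:: ToolError: division by zero
$ keep survey p='/sma'
:: []
$ sums accrue x='83/6'
:: 83/6
$ sums accrue x='ANS'
:: 83/3

Answer: {croca=hiko, josleze=ploslesmal, sma/, trasna/, trasna/stoplorn=stocrulu}


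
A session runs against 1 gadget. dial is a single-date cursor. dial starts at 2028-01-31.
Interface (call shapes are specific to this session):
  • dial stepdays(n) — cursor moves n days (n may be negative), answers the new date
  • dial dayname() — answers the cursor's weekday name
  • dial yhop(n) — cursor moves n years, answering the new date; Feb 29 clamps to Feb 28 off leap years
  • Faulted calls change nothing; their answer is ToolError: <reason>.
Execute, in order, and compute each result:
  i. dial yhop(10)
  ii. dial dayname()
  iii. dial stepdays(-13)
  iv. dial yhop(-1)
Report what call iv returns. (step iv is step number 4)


# 1. dial yhop(n: 10) : 2038-01-31
# 2. dial dayname() : Sunday
# 3. dial stepdays(n: -13) : 2038-01-18
# 4. dial yhop(n: -1) : 2037-01-18

Answer: 2037-01-18


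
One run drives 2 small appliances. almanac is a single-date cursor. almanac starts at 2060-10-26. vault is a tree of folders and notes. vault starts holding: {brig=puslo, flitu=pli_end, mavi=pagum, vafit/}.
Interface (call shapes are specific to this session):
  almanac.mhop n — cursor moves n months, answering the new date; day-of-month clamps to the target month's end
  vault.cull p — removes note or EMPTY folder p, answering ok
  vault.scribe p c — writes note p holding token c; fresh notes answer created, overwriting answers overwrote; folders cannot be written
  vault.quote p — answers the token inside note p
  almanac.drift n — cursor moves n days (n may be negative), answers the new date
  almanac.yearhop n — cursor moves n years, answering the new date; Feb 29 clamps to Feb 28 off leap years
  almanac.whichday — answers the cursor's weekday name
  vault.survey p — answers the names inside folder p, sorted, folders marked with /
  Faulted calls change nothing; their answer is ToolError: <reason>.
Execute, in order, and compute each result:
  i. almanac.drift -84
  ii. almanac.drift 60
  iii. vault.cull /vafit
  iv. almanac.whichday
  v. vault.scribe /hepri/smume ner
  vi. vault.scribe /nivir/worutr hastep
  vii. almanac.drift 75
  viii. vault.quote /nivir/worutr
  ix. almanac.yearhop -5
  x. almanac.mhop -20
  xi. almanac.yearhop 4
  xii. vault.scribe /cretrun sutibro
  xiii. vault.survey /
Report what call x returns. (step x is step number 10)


Answer: 2054-04-16

Derivation:
;; almanac.drift(n='-84') -> 2060-08-03
;; almanac.drift(n='60') -> 2060-10-02
;; vault.cull(p='/vafit') -> ok
;; almanac.whichday() -> Saturday
;; vault.scribe(p='/hepri/smume', c='ner') -> ToolError: no parent
;; vault.scribe(p='/nivir/worutr', c='hastep') -> ToolError: no parent
;; almanac.drift(n='75') -> 2060-12-16
;; vault.quote(p='/nivir/worutr') -> ToolError: not found
;; almanac.yearhop(n='-5') -> 2055-12-16
;; almanac.mhop(n='-20') -> 2054-04-16
;; almanac.yearhop(n='4') -> 2058-04-16
;; vault.scribe(p='/cretrun', c='sutibro') -> created
;; vault.survey(p='/') -> [brig, cretrun, flitu, mavi]


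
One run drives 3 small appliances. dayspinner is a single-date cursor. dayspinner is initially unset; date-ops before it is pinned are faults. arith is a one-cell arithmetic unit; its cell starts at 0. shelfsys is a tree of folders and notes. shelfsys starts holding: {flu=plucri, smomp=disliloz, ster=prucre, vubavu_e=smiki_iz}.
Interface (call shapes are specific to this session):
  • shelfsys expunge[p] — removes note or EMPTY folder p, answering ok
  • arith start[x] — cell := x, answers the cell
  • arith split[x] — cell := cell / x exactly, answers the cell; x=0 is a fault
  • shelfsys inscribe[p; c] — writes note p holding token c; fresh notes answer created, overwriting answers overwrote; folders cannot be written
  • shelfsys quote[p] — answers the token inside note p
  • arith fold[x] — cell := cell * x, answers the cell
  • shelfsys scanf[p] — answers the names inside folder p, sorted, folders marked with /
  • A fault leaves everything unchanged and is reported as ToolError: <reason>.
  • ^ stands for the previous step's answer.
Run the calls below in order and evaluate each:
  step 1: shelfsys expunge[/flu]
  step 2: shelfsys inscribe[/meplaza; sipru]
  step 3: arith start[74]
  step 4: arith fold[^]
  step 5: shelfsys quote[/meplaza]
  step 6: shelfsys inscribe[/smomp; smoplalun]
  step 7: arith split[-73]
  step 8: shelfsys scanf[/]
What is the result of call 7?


Answer: -5476/73

Derivation:
>>> shelfsys expunge p→/flu
[out] ok
>>> shelfsys inscribe p→/meplaza c→sipru
[out] created
>>> arith start x→74
[out] 74
>>> arith fold x→^
[out] 5476
>>> shelfsys quote p→/meplaza
[out] sipru
>>> shelfsys inscribe p→/smomp c→smoplalun
[out] overwrote
>>> arith split x→-73
[out] -5476/73
>>> shelfsys scanf p→/
[out] [meplaza, smomp, ster, vubavu_e]


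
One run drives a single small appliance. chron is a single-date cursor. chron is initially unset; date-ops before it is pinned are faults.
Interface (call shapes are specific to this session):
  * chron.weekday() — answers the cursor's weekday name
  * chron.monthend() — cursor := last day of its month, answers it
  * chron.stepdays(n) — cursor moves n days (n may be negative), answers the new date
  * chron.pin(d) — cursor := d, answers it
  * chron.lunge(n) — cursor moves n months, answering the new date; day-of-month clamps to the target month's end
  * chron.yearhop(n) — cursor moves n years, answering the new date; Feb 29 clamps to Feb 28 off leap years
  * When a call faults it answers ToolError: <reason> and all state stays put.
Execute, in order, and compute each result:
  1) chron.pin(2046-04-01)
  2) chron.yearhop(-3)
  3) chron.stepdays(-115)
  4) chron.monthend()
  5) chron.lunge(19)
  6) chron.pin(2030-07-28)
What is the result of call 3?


Step: pin[d='2046-04-01']
Result: 2046-04-01
Step: yearhop[n='-3']
Result: 2043-04-01
Step: stepdays[n='-115']
Result: 2042-12-07
Step: monthend[]
Result: 2042-12-31
Step: lunge[n='19']
Result: 2044-07-31
Step: pin[d='2030-07-28']
Result: 2030-07-28

Answer: 2042-12-07


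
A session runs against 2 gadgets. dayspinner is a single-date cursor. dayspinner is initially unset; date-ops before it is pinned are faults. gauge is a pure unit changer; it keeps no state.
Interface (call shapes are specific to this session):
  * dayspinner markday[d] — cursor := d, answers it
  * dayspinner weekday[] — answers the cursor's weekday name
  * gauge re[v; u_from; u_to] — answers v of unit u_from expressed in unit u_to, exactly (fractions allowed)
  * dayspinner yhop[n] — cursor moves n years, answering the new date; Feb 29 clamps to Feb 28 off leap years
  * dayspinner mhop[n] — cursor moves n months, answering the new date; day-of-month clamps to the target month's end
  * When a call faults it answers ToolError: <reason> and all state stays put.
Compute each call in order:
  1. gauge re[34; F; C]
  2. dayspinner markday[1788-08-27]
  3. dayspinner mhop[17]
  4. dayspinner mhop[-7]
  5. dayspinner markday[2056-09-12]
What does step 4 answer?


Answer: 1789-06-27

Derivation:
Step: gauge re[v=34; u_from=F; u_to=C]
Result: 10/9
Step: dayspinner markday[d=1788-08-27]
Result: 1788-08-27
Step: dayspinner mhop[n=17]
Result: 1790-01-27
Step: dayspinner mhop[n=-7]
Result: 1789-06-27
Step: dayspinner markday[d=2056-09-12]
Result: 2056-09-12


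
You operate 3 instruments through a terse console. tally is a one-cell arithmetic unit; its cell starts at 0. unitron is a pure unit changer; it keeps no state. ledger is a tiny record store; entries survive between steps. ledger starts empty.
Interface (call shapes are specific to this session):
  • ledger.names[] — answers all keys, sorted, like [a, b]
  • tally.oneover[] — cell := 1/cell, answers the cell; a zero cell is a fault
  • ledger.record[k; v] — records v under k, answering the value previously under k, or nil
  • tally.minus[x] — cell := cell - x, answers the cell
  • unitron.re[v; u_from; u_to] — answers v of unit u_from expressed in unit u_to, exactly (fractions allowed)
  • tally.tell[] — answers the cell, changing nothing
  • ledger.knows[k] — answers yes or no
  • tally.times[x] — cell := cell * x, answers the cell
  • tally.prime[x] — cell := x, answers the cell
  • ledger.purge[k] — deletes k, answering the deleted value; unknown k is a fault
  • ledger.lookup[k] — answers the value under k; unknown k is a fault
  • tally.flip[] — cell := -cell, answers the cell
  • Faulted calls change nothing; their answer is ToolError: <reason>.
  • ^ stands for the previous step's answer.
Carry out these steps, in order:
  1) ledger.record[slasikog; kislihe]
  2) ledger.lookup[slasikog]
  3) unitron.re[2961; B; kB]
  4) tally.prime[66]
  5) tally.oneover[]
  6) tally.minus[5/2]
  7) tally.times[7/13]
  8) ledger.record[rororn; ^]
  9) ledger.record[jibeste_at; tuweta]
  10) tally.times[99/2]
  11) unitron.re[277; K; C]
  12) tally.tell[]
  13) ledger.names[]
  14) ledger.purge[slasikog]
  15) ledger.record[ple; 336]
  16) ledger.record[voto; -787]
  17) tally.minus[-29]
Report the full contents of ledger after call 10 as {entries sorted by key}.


Answer: {jibeste_at=tuweta, rororn=-574/429, slasikog=kislihe}

Derivation:
>> ledger.record(k=slasikog, v=kislihe)
<< nil
>> ledger.lookup(k=slasikog)
<< kislihe
>> unitron.re(v=2961, u_from=B, u_to=kB)
<< 2961/1000
>> tally.prime(x=66)
<< 66
>> tally.oneover()
<< 1/66
>> tally.minus(x=5/2)
<< -82/33
>> tally.times(x=7/13)
<< -574/429
>> ledger.record(k=rororn, v=^)
<< nil
>> ledger.record(k=jibeste_at, v=tuweta)
<< nil
>> tally.times(x=99/2)
<< -861/13
>> unitron.re(v=277, u_from=K, u_to=C)
<< 77/20
>> tally.tell()
<< -861/13
>> ledger.names()
<< [jibeste_at, rororn, slasikog]
>> ledger.purge(k=slasikog)
<< kislihe
>> ledger.record(k=ple, v=336)
<< nil
>> ledger.record(k=voto, v=-787)
<< nil
>> tally.minus(x=-29)
<< -484/13


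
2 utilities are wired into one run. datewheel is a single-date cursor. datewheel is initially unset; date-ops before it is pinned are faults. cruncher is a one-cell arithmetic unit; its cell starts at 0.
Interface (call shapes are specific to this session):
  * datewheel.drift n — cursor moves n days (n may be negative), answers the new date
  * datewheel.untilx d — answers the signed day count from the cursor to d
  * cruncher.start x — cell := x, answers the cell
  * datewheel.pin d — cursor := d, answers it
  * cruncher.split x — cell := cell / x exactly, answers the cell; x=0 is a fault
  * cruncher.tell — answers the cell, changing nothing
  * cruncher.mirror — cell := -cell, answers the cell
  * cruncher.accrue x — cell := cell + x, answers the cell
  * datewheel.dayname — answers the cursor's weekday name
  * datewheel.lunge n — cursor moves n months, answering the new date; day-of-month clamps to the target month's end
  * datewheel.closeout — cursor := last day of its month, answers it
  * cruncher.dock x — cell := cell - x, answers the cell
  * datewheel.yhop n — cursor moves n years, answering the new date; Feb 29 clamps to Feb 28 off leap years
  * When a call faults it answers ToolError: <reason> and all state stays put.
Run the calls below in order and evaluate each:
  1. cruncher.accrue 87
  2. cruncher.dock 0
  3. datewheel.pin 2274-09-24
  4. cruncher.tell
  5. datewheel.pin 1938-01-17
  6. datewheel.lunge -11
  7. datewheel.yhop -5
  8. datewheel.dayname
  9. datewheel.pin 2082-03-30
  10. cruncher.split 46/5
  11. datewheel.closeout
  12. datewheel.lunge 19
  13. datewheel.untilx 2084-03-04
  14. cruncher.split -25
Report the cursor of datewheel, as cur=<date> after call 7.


·→ cruncher.accrue(x: 87)
·← 87
·→ cruncher.dock(x: 0)
·← 87
·→ datewheel.pin(d: 2274-09-24)
·← 2274-09-24
·→ cruncher.tell()
·← 87
·→ datewheel.pin(d: 1938-01-17)
·← 1938-01-17
·→ datewheel.lunge(n: -11)
·← 1937-02-17
·→ datewheel.yhop(n: -5)
·← 1932-02-17
·→ datewheel.dayname()
·← Wednesday
·→ datewheel.pin(d: 2082-03-30)
·← 2082-03-30
·→ cruncher.split(x: 46/5)
·← 435/46
·→ datewheel.closeout()
·← 2082-03-31
·→ datewheel.lunge(n: 19)
·← 2083-10-31
·→ datewheel.untilx(d: 2084-03-04)
·← 125
·→ cruncher.split(x: -25)
·← -87/230

Answer: cur=1932-02-17


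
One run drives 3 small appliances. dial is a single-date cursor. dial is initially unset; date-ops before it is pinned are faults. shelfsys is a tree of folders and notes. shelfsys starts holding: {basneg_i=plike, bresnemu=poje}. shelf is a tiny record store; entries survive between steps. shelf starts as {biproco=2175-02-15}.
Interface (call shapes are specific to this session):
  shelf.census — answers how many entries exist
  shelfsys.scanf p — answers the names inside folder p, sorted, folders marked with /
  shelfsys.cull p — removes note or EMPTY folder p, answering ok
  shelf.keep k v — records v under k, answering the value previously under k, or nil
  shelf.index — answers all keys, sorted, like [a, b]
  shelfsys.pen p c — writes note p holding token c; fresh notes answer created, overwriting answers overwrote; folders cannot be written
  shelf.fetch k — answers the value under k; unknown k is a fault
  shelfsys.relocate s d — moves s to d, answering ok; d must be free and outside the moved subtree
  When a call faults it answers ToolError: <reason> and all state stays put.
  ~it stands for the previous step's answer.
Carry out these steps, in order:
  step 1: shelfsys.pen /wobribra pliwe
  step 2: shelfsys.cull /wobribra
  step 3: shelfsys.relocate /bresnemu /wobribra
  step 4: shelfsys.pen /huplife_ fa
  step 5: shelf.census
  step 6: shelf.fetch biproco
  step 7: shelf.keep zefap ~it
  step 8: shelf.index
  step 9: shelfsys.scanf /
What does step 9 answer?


// shelfsys.pen(p=/wobribra, c=pliwe) => created
// shelfsys.cull(p=/wobribra) => ok
// shelfsys.relocate(s=/bresnemu, d=/wobribra) => ok
// shelfsys.pen(p=/huplife_, c=fa) => created
// shelf.census() => 1
// shelf.fetch(k=biproco) => 2175-02-15
// shelf.keep(k=zefap, v=~it) => nil
// shelf.index() => [biproco, zefap]
// shelfsys.scanf(p=/) => [basneg_i, huplife_, wobribra]

Answer: [basneg_i, huplife_, wobribra]


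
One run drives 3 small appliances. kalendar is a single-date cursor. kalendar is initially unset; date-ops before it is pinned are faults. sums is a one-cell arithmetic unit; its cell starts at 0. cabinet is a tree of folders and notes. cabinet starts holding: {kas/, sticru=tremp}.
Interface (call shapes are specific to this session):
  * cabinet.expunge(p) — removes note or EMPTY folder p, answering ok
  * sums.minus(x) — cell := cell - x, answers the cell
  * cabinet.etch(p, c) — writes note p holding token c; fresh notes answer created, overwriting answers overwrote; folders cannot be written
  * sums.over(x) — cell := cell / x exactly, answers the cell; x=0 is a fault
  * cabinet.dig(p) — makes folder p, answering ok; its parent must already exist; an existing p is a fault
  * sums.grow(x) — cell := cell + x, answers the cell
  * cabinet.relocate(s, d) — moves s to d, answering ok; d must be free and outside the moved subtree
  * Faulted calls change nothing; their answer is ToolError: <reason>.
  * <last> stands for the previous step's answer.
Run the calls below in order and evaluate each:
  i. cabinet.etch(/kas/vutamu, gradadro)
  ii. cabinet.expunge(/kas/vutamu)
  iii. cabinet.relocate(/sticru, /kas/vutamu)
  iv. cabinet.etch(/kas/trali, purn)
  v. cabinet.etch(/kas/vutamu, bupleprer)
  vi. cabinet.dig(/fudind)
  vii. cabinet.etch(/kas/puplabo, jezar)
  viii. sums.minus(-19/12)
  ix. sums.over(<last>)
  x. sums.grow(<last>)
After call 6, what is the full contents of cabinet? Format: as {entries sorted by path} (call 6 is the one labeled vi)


Next I call cabinet.etch on p=/kas/vutamu, c=gradadro, giving created.
Invoking cabinet.expunge on p=/kas/vutamu, and see ok.
I try cabinet.relocate on s=/sticru, d=/kas/vutamu, → ok.
Invoking cabinet.etch on p=/kas/trali, c=purn, giving created.
Invoking cabinet.etch on p=/kas/vutamu, c=bupleprer, giving overwrote.
I try cabinet.dig on p=/fudind, which returns ok.
Then cabinet.etch on p=/kas/puplabo, c=jezar, yielding created.
Using sums.minus on x=-19/12, giving 19/12.
Then sums.over on x=<last>, and get 1.
Then sums.grow on x=<last>, yielding 2.

Answer: {fudind/, kas/, kas/trali=purn, kas/vutamu=bupleprer}


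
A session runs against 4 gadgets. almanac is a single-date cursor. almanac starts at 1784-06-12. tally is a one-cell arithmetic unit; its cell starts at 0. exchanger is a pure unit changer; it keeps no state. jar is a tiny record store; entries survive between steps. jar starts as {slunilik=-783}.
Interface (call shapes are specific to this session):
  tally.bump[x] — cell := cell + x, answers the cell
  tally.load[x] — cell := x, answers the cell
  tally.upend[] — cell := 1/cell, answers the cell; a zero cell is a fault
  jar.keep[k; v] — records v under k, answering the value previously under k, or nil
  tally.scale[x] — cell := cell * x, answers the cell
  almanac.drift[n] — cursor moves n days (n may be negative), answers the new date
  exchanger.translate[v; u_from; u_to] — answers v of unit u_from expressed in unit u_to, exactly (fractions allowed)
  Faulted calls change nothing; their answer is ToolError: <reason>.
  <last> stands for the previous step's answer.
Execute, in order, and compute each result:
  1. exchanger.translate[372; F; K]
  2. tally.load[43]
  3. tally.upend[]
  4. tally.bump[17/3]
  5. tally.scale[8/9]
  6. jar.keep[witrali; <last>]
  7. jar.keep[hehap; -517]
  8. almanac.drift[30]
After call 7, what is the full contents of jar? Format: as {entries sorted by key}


Then exchanger.translate(v→372, u_from→F, u_to→K), and observe 83167/180.
Calling tally.load(x→43): 43.
Invoking tally.upend(), yielding 1/43.
Invoking tally.bump(x→17/3), and get 734/129.
Calling tally.scale(x→8/9), which returns 5872/1161.
Next I call jar.keep(k→witrali, v→<last>), giving nil.
I invoke jar.keep(k→hehap, v→-517), and see nil.
Invoking almanac.drift(n→30), and get 1784-07-12.

Answer: {hehap=-517, slunilik=-783, witrali=5872/1161}


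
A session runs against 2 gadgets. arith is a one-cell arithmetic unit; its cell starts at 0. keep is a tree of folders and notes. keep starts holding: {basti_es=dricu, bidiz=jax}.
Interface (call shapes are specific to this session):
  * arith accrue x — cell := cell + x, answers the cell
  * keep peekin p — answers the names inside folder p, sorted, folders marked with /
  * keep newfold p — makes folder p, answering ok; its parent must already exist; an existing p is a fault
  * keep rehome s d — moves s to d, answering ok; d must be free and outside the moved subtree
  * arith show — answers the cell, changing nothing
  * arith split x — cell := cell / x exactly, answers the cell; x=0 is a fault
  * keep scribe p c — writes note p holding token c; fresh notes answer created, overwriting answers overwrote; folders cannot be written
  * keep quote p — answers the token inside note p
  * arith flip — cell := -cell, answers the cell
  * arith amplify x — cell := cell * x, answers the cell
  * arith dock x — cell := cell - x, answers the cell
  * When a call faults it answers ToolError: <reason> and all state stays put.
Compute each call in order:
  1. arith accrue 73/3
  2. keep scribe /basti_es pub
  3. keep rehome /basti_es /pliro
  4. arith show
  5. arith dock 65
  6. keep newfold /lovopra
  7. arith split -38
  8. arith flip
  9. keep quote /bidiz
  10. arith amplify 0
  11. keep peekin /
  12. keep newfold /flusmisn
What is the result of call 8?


Answer: -61/57

Derivation:
I use arith accrue on x: 73/3, which returns 73/3.
Invoking keep scribe on p: /basti_es, c: pub: overwrote.
I run keep rehome on s: /basti_es, d: /pliro, which returns ok.
Next I call arith show(), and get 73/3.
Next I call arith dock on x: 65, — result: -122/3.
Calling keep newfold on p: /lovopra, and see ok.
Invoking arith split on x: -38, and observe 61/57.
Invoking arith flip(), giving -61/57.
Invoking keep quote on p: /bidiz, which returns jax.
Calling arith amplify on x: 0, and see 0.
I invoke keep peekin on p: /, and get [bidiz, lovopra/, pliro].
Then keep newfold on p: /flusmisn, and see ok.


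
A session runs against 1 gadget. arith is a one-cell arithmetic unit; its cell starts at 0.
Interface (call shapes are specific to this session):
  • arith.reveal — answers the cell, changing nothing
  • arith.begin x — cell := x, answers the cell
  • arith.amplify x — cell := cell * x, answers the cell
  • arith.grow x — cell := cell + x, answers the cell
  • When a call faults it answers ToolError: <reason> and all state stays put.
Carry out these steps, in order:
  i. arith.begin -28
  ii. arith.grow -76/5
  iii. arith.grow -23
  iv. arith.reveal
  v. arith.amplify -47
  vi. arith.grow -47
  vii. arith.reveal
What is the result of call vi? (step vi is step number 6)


Answer: 15322/5

Derivation:
[in] arith.begin x=-28
  -28
[in] arith.grow x=-76/5
  -216/5
[in] arith.grow x=-23
  -331/5
[in] arith.reveal
  -331/5
[in] arith.amplify x=-47
  15557/5
[in] arith.grow x=-47
  15322/5
[in] arith.reveal
  15322/5


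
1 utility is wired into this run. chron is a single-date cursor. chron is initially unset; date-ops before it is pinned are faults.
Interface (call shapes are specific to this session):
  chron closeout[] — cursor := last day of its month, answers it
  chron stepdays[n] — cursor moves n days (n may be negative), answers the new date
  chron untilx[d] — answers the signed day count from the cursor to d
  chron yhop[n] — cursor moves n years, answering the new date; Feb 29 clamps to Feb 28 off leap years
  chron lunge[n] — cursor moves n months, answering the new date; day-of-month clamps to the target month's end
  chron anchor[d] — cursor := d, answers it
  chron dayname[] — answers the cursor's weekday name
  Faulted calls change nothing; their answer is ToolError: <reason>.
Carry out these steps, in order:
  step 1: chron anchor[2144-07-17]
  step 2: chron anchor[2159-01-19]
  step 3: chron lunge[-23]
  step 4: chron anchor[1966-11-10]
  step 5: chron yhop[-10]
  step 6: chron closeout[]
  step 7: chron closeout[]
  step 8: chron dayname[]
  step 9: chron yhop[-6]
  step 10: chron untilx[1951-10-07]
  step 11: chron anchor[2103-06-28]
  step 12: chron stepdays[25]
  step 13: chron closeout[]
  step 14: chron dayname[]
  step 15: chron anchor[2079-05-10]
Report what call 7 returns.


→ chron anchor(d: 2144-07-17)
← 2144-07-17
→ chron anchor(d: 2159-01-19)
← 2159-01-19
→ chron lunge(n: -23)
← 2157-02-19
→ chron anchor(d: 1966-11-10)
← 1966-11-10
→ chron yhop(n: -10)
← 1956-11-10
→ chron closeout()
← 1956-11-30
→ chron closeout()
← 1956-11-30
→ chron dayname()
← Friday
→ chron yhop(n: -6)
← 1950-11-30
→ chron untilx(d: 1951-10-07)
← 311
→ chron anchor(d: 2103-06-28)
← 2103-06-28
→ chron stepdays(n: 25)
← 2103-07-23
→ chron closeout()
← 2103-07-31
→ chron dayname()
← Tuesday
→ chron anchor(d: 2079-05-10)
← 2079-05-10

Answer: 1956-11-30


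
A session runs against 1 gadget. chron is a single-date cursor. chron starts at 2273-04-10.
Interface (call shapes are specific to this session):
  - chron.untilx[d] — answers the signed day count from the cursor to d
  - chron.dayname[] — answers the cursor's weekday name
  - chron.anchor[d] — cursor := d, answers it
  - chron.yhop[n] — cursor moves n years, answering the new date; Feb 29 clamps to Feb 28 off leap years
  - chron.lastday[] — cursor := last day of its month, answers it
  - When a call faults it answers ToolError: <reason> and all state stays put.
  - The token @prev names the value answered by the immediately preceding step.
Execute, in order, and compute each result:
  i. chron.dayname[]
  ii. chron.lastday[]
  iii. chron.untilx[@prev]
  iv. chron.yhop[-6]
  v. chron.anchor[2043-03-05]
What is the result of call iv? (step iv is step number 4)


Answer: 2267-04-30

Derivation:
[in] chron.dayname
  Thursday
[in] chron.lastday
  2273-04-30
[in] chron.untilx d='@prev'
  0
[in] chron.yhop n='-6'
  2267-04-30
[in] chron.anchor d='2043-03-05'
  2043-03-05


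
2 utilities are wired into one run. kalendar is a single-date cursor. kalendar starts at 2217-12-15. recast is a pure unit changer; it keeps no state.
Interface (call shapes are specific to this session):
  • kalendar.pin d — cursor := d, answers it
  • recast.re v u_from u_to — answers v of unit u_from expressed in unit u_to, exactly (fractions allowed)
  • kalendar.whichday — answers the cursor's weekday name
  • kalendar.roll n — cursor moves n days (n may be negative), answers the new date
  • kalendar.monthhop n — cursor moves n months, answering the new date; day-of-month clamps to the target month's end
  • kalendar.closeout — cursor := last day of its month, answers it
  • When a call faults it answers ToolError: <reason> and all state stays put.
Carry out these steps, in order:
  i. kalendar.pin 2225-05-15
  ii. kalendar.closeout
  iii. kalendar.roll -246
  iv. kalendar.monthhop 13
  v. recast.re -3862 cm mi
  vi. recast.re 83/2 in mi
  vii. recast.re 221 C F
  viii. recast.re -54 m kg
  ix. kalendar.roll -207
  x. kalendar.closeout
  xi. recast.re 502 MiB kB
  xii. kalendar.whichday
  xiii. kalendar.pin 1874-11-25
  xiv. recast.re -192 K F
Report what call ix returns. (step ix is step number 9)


Answer: 2225-04-03

Derivation:
% 1. kalendar.pin(d→2225-05-15) == 2225-05-15
% 2. kalendar.closeout() == 2225-05-31
% 3. kalendar.roll(n→-246) == 2224-09-27
% 4. kalendar.monthhop(n→13) == 2225-10-27
% 5. recast.re(v→-3862, u_from→cm, u_to→mi) == -9655/402336
% 6. recast.re(v→83/2, u_from→in, u_to→mi) == 83/126720
% 7. recast.re(v→221, u_from→C, u_to→F) == 2149/5
% 8. recast.re(v→-54, u_from→m, u_to→kg) == ToolError: incompatible units
% 9. kalendar.roll(n→-207) == 2225-04-03
% 10. kalendar.closeout() == 2225-04-30
% 11. recast.re(v→502, u_from→MiB, u_to→kB) == 65798144/125
% 12. kalendar.whichday() == Saturday
% 13. kalendar.pin(d→1874-11-25) == 1874-11-25
% 14. recast.re(v→-192, u_from→K, u_to→F) == -80527/100
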